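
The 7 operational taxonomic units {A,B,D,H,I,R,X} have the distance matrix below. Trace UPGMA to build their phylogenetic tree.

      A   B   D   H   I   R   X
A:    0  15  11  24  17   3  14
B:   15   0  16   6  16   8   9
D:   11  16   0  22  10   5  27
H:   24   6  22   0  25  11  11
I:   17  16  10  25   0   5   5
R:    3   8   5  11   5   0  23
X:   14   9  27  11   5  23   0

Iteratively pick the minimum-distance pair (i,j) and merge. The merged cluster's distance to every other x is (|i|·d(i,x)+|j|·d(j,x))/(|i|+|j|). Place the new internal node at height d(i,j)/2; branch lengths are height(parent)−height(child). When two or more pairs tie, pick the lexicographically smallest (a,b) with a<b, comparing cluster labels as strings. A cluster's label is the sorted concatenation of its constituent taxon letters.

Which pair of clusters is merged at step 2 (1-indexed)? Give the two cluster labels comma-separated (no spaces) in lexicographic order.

I,X

step 1: merge (A,R) at d=3; branch lengths A→3/2, R→3/2; new cluster AR
  updated: d(AR,B)=23/2, d(AR,D)=8, d(AR,H)=35/2, d(AR,I)=11, d(AR,X)=37/2
step 2: merge (I,X) at d=5; branch lengths I→5/2, X→5/2; new cluster IX
  updated: d(AR,IX)=59/4, d(B,IX)=25/2, d(D,IX)=37/2, d(H,IX)=18
step 3: merge (B,H) at d=6; branch lengths B→3, H→3; new cluster BH
  updated: d(AR,BH)=29/2, d(BH,D)=19, d(BH,IX)=61/4
step 4: merge (AR,D) at d=8; branch lengths AR→5/2, D→4; new cluster ADR
  updated: d(ADR,BH)=16, d(ADR,IX)=16
step 5: merge (BH,IX) at d=61/4; branch lengths BH→37/8, IX→41/8; new cluster BHIX
  updated: d(ADR,BHIX)=16
step 6: merge (ADR,BHIX) at d=16; branch lengths ADR→4, BHIX→3/8; new cluster ABDHIRX
final tree: (((A:3/2,R:3/2):5/2,D:4):4,((B:3,H:3):37/8,(I:5/2,X:5/2):41/8):3/8)
total length: 277/8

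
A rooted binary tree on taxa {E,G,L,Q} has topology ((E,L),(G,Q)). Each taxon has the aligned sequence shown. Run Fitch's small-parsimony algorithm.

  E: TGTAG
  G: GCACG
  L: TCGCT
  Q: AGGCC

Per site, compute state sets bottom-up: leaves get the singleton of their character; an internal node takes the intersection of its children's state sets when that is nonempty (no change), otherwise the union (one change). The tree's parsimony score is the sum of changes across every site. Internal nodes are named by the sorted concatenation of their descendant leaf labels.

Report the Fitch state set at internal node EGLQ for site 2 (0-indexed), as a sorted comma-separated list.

G

EL@0: {T} ∩ {T} = {T} (intersection, +0)
GQ@0: {G} ∪ {A} = {A,G} (union, +1)
EGLQ@0: {T} ∪ {A,G} = {A,G,T} (union, +1)
EL@1: {G} ∪ {C} = {C,G} (union, +1)
GQ@1: {C} ∪ {G} = {C,G} (union, +1)
EGLQ@1: {C,G} ∩ {C,G} = {C,G} (intersection, +0)
EL@2: {T} ∪ {G} = {G,T} (union, +1)
GQ@2: {A} ∪ {G} = {A,G} (union, +1)
EGLQ@2: {G,T} ∩ {A,G} = {G} (intersection, +0)
EL@3: {A} ∪ {C} = {A,C} (union, +1)
GQ@3: {C} ∩ {C} = {C} (intersection, +0)
EGLQ@3: {A,C} ∩ {C} = {C} (intersection, +0)
EL@4: {G} ∪ {T} = {G,T} (union, +1)
GQ@4: {G} ∪ {C} = {C,G} (union, +1)
EGLQ@4: {G,T} ∩ {C,G} = {G} (intersection, +0)
per-site changes: [2, 2, 2, 1, 2]; total = 9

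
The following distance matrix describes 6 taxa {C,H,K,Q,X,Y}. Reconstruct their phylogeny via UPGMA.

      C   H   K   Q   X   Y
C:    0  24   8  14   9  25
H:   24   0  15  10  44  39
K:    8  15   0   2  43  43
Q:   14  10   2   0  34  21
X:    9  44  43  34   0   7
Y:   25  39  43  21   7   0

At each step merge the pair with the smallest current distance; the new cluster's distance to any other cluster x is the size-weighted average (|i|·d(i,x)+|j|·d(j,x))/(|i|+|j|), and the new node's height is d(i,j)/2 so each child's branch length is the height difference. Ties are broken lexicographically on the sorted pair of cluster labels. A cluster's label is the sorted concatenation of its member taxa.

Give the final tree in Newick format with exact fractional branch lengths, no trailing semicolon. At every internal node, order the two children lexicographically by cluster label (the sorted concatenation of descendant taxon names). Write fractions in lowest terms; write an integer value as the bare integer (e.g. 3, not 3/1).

1. join K+Q (d=2) ⇒ KQ; edges |K|=1, |Q|=1
  updated: d(C,KQ)=11, d(H,KQ)=25/2, d(KQ,X)=77/2, d(KQ,Y)=32
2. join X+Y (d=7) ⇒ XY; edges |X|=7/2, |Y|=7/2
  updated: d(C,XY)=17, d(H,XY)=83/2, d(KQ,XY)=141/4
3. join C+KQ (d=11) ⇒ CKQ; edges |C|=11/2, |KQ|=9/2
  updated: d(CKQ,H)=49/3, d(CKQ,XY)=175/6
4. join CKQ+H (d=49/3) ⇒ CHKQ; edges |CKQ|=8/3, |H|=49/6
  updated: d(CHKQ,XY)=129/4
5. join CHKQ+XY (d=129/4) ⇒ CHKQXY; edges |CHKQ|=191/24, |XY|=101/8
final tree: (((C:11/2,(K:1,Q:1):9/2):8/3,H:49/6):191/24,(X:7/2,Y:7/2):101/8)
total length: 605/12

(((C:11/2,(K:1,Q:1):9/2):8/3,H:49/6):191/24,(X:7/2,Y:7/2):101/8)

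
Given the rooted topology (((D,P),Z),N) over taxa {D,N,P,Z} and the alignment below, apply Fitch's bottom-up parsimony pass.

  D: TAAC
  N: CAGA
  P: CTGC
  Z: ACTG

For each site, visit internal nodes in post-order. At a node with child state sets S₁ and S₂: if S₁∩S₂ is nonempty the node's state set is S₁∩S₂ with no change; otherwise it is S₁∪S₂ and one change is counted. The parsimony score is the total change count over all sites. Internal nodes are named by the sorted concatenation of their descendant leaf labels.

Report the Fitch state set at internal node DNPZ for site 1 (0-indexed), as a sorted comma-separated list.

A

site 0, node DP: D={T} ∪ P={C} → {C,T} (+1)
site 0, node DPZ: DP={C,T} ∪ Z={A} → {A,C,T} (+1)
site 0, node DNPZ: DPZ={A,C,T} ∩ N={C} → {C} (+0)
site 1, node DP: D={A} ∪ P={T} → {A,T} (+1)
site 1, node DPZ: DP={A,T} ∪ Z={C} → {A,C,T} (+1)
site 1, node DNPZ: DPZ={A,C,T} ∩ N={A} → {A} (+0)
site 2, node DP: D={A} ∪ P={G} → {A,G} (+1)
site 2, node DPZ: DP={A,G} ∪ Z={T} → {A,G,T} (+1)
site 2, node DNPZ: DPZ={A,G,T} ∩ N={G} → {G} (+0)
site 3, node DP: D={C} ∩ P={C} → {C} (+0)
site 3, node DPZ: DP={C} ∪ Z={G} → {C,G} (+1)
site 3, node DNPZ: DPZ={C,G} ∪ N={A} → {A,C,G} (+1)
per-site changes: [2, 2, 2, 2]; total = 8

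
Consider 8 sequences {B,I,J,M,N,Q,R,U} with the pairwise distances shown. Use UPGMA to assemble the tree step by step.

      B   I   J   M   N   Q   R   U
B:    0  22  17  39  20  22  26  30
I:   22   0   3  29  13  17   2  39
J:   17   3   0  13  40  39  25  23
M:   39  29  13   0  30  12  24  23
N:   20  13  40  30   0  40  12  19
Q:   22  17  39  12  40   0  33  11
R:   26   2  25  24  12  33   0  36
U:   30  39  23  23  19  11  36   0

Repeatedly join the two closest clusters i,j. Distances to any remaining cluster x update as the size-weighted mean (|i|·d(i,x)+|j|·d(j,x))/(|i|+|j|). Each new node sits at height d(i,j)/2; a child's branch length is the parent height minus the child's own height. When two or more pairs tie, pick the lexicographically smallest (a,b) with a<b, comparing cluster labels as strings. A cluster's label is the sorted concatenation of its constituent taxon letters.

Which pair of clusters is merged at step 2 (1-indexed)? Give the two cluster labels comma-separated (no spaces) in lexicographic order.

1. join I+R (d=2) ⇒ IR; edges |I|=1, |R|=1
  updated: d(B,IR)=24, d(IR,J)=14, d(IR,M)=53/2, d(IR,N)=25/2, d(IR,Q)=25, d(IR,U)=75/2
2. join Q+U (d=11) ⇒ QU; edges |Q|=11/2, |U|=11/2
  updated: d(B,QU)=26, d(IR,QU)=125/4, d(J,QU)=31, d(M,QU)=35/2, d(N,QU)=59/2
3. join IR+N (d=25/2) ⇒ INR; edges |IR|=21/4, |N|=25/4
  updated: d(B,INR)=68/3, d(INR,J)=68/3, d(INR,M)=83/3, d(INR,QU)=92/3
4. join J+M (d=13) ⇒ JM; edges |J|=13/2, |M|=13/2
  updated: d(B,JM)=28, d(INR,JM)=151/6, d(JM,QU)=97/4
5. join B+INR (d=68/3) ⇒ BINR; edges |B|=34/3, |INR|=61/12
  updated: d(BINR,JM)=207/8, d(BINR,QU)=59/2
6. join JM+QU (d=97/4) ⇒ JMQU; edges |JM|=45/8, |QU|=53/8
  updated: d(BINR,JMQU)=443/16
7. join BINR+JMQU (d=443/16) ⇒ BIJMNQRU; edges |BINR|=241/96, |JMQU|=55/32
final tree: ((B:34/3,((I:1,R:1):21/4,N:25/4):61/12):241/96,((J:13/2,M:13/2):45/8,(Q:11/2,U:11/2):53/8):55/32)
total length: 3379/48

Q,U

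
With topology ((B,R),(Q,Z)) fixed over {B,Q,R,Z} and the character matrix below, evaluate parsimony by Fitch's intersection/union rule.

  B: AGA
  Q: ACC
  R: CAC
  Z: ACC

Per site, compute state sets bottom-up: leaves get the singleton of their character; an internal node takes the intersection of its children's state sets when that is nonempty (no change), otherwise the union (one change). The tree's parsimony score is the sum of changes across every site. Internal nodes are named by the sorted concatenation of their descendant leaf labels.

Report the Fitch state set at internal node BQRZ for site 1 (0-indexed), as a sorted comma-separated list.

[col 0] BR: children B:{A}, R:{C} ∪→ {A,C}; cost 1
[col 0] QZ: children Q:{A}, Z:{A} ∩→ {A}; cost 0
[col 0] BQRZ: children BR:{A,C}, QZ:{A} ∩→ {A}; cost 0
[col 1] BR: children B:{G}, R:{A} ∪→ {A,G}; cost 1
[col 1] QZ: children Q:{C}, Z:{C} ∩→ {C}; cost 0
[col 1] BQRZ: children BR:{A,G}, QZ:{C} ∪→ {A,C,G}; cost 1
[col 2] BR: children B:{A}, R:{C} ∪→ {A,C}; cost 1
[col 2] QZ: children Q:{C}, Z:{C} ∩→ {C}; cost 0
[col 2] BQRZ: children BR:{A,C}, QZ:{C} ∩→ {C}; cost 0
per-site changes: [1, 2, 1]; total = 4

A,C,G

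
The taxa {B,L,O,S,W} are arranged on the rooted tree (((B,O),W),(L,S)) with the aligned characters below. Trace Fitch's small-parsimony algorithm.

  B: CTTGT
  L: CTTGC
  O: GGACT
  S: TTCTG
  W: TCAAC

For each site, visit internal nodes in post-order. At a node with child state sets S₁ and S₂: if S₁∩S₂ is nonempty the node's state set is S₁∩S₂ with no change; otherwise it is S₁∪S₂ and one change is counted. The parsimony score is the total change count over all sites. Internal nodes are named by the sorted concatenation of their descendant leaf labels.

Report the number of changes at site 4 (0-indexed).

2

BO@0: {C} ∪ {G} = {C,G} (union, +1)
BOW@0: {C,G} ∪ {T} = {C,G,T} (union, +1)
LS@0: {C} ∪ {T} = {C,T} (union, +1)
BLOSW@0: {C,G,T} ∩ {C,T} = {C,T} (intersection, +0)
BO@1: {T} ∪ {G} = {G,T} (union, +1)
BOW@1: {G,T} ∪ {C} = {C,G,T} (union, +1)
LS@1: {T} ∩ {T} = {T} (intersection, +0)
BLOSW@1: {C,G,T} ∩ {T} = {T} (intersection, +0)
BO@2: {T} ∪ {A} = {A,T} (union, +1)
BOW@2: {A,T} ∩ {A} = {A} (intersection, +0)
LS@2: {T} ∪ {C} = {C,T} (union, +1)
BLOSW@2: {A} ∪ {C,T} = {A,C,T} (union, +1)
BO@3: {G} ∪ {C} = {C,G} (union, +1)
BOW@3: {C,G} ∪ {A} = {A,C,G} (union, +1)
LS@3: {G} ∪ {T} = {G,T} (union, +1)
BLOSW@3: {A,C,G} ∩ {G,T} = {G} (intersection, +0)
BO@4: {T} ∩ {T} = {T} (intersection, +0)
BOW@4: {T} ∪ {C} = {C,T} (union, +1)
LS@4: {C} ∪ {G} = {C,G} (union, +1)
BLOSW@4: {C,T} ∩ {C,G} = {C} (intersection, +0)
per-site changes: [3, 2, 3, 3, 2]; total = 13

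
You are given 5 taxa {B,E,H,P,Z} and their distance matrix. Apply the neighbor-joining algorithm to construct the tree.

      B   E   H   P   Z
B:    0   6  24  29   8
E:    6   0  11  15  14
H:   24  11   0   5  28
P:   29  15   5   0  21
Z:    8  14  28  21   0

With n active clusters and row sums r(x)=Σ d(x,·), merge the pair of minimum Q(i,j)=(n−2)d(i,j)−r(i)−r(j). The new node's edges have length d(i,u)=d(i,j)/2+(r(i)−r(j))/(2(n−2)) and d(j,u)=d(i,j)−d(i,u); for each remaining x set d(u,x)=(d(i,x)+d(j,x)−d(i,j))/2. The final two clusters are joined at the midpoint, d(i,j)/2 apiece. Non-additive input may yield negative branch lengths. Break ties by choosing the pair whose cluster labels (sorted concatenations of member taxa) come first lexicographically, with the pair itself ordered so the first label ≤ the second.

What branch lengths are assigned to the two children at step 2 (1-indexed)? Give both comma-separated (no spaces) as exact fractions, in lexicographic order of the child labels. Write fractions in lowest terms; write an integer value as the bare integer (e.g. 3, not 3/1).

step 1: merge (H,P) at d=5, Q=-123; branch lengths H→13/6, P→17/6; new cluster HP
  updated: d(B,HP)=24, d(E,HP)=21/2, d(HP,Z)=22
step 2: merge (B,Z) at d=8, Q=-66; branch lengths B→5/2, Z→11/2; new cluster BZ
  updated: d(BZ,E)=6, d(BZ,HP)=19
step 3: merge (BZ,E) at d=6, Q=-71/2; branch lengths BZ→29/4, E→-5/4; new cluster BEZ
  updated: d(BEZ,HP)=47/4
step 4: merge (BEZ,HP) at d=47/4; branch lengths BEZ→47/8, HP→47/8; new cluster BEHPZ
final tree: (((B:5/2,Z:11/2):29/4,E:-5/4):47/8,(H:13/6,P:17/6):47/8)
total length: 123/4

5/2,11/2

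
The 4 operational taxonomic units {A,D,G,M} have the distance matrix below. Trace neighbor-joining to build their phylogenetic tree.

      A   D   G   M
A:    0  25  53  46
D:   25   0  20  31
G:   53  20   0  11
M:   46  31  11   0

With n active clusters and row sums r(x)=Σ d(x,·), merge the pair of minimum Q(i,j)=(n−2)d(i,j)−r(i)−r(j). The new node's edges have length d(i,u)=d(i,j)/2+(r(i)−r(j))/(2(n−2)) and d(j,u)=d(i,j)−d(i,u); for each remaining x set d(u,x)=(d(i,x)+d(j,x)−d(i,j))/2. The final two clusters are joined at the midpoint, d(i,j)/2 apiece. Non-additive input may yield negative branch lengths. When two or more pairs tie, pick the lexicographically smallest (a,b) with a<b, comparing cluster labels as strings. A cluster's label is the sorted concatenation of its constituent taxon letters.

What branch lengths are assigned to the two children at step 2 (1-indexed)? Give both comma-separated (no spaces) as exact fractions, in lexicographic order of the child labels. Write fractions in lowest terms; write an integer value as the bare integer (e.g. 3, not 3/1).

1. join A+D (d=25, Q=-150) ⇒ AD; edges |A|=49/2, |D|=1/2
  updated: d(AD,G)=24, d(AD,M)=26
2. join AD+G (d=24, Q=-61) ⇒ ADG; edges |AD|=39/2, |G|=9/2
  updated: d(ADG,M)=13/2
3. join ADG+M (d=13/2) ⇒ ADGM; edges |ADG|=13/4, |M|=13/4
final tree: (((A:49/2,D:1/2):39/2,G:9/2):13/4,M:13/4)
total length: 111/2

39/2,9/2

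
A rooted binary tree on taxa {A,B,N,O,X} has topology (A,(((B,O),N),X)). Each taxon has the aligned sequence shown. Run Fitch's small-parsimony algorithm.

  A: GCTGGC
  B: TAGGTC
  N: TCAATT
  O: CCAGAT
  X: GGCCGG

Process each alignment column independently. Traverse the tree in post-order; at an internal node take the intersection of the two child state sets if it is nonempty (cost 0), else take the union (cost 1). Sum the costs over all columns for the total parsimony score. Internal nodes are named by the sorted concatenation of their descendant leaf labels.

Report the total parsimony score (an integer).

BO@0: {T} ∪ {C} = {C,T} (union, +1)
BNO@0: {C,T} ∩ {T} = {T} (intersection, +0)
BNOX@0: {T} ∪ {G} = {G,T} (union, +1)
ABNOX@0: {G} ∩ {G,T} = {G} (intersection, +0)
BO@1: {A} ∪ {C} = {A,C} (union, +1)
BNO@1: {A,C} ∩ {C} = {C} (intersection, +0)
BNOX@1: {C} ∪ {G} = {C,G} (union, +1)
ABNOX@1: {C} ∩ {C,G} = {C} (intersection, +0)
BO@2: {G} ∪ {A} = {A,G} (union, +1)
BNO@2: {A,G} ∩ {A} = {A} (intersection, +0)
BNOX@2: {A} ∪ {C} = {A,C} (union, +1)
ABNOX@2: {T} ∪ {A,C} = {A,C,T} (union, +1)
BO@3: {G} ∩ {G} = {G} (intersection, +0)
BNO@3: {G} ∪ {A} = {A,G} (union, +1)
BNOX@3: {A,G} ∪ {C} = {A,C,G} (union, +1)
ABNOX@3: {G} ∩ {A,C,G} = {G} (intersection, +0)
BO@4: {T} ∪ {A} = {A,T} (union, +1)
BNO@4: {A,T} ∩ {T} = {T} (intersection, +0)
BNOX@4: {T} ∪ {G} = {G,T} (union, +1)
ABNOX@4: {G} ∩ {G,T} = {G} (intersection, +0)
BO@5: {C} ∪ {T} = {C,T} (union, +1)
BNO@5: {C,T} ∩ {T} = {T} (intersection, +0)
BNOX@5: {T} ∪ {G} = {G,T} (union, +1)
ABNOX@5: {C} ∪ {G,T} = {C,G,T} (union, +1)
per-site changes: [2, 2, 3, 2, 2, 3]; total = 14

14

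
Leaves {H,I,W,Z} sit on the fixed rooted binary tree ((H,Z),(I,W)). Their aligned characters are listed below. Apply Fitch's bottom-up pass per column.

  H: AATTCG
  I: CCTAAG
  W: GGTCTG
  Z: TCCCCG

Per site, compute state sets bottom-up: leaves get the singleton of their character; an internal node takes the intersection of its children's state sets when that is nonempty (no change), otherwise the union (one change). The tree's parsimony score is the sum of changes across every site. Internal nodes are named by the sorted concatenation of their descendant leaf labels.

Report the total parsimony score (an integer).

10

[col 0] HZ: children H:{A}, Z:{T} ∪→ {A,T}; cost 1
[col 0] IW: children I:{C}, W:{G} ∪→ {C,G}; cost 1
[col 0] HIWZ: children HZ:{A,T}, IW:{C,G} ∪→ {A,C,G,T}; cost 1
[col 1] HZ: children H:{A}, Z:{C} ∪→ {A,C}; cost 1
[col 1] IW: children I:{C}, W:{G} ∪→ {C,G}; cost 1
[col 1] HIWZ: children HZ:{A,C}, IW:{C,G} ∩→ {C}; cost 0
[col 2] HZ: children H:{T}, Z:{C} ∪→ {C,T}; cost 1
[col 2] IW: children I:{T}, W:{T} ∩→ {T}; cost 0
[col 2] HIWZ: children HZ:{C,T}, IW:{T} ∩→ {T}; cost 0
[col 3] HZ: children H:{T}, Z:{C} ∪→ {C,T}; cost 1
[col 3] IW: children I:{A}, W:{C} ∪→ {A,C}; cost 1
[col 3] HIWZ: children HZ:{C,T}, IW:{A,C} ∩→ {C}; cost 0
[col 4] HZ: children H:{C}, Z:{C} ∩→ {C}; cost 0
[col 4] IW: children I:{A}, W:{T} ∪→ {A,T}; cost 1
[col 4] HIWZ: children HZ:{C}, IW:{A,T} ∪→ {A,C,T}; cost 1
[col 5] HZ: children H:{G}, Z:{G} ∩→ {G}; cost 0
[col 5] IW: children I:{G}, W:{G} ∩→ {G}; cost 0
[col 5] HIWZ: children HZ:{G}, IW:{G} ∩→ {G}; cost 0
per-site changes: [3, 2, 1, 2, 2, 0]; total = 10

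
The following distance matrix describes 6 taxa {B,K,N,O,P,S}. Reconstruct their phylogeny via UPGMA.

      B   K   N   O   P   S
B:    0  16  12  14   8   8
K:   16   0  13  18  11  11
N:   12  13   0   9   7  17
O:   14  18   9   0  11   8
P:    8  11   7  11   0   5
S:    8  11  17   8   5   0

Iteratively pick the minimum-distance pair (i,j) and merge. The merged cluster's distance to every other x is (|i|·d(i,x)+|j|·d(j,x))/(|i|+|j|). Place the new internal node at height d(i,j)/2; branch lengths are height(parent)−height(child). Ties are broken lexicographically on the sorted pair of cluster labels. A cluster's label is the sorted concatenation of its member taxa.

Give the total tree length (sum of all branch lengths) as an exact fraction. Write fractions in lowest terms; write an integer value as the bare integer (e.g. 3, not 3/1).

611/20

iteration 1: select P,S (d=5); attach at lengths (5/2, 5/2); label the merged cluster PS
  updated: d(B,PS)=8, d(K,PS)=11, d(N,PS)=12, d(O,PS)=19/2
iteration 2: select B,PS (d=8); attach at lengths (4, 3/2); label the merged cluster BPS
  updated: d(BPS,K)=38/3, d(BPS,N)=12, d(BPS,O)=11
iteration 3: select N,O (d=9); attach at lengths (9/2, 9/2); label the merged cluster NO
  updated: d(BPS,NO)=23/2, d(K,NO)=31/2
iteration 4: select BPS,NO (d=23/2); attach at lengths (7/4, 5/4); label the merged cluster BNOPS
  updated: d(BNOPS,K)=69/5
iteration 5: select BNOPS,K (d=69/5); attach at lengths (23/20, 69/10); label the merged cluster BKNOPS
final tree: (((B:4,(P:5/2,S:5/2):3/2):7/4,(N:9/2,O:9/2):5/4):23/20,K:69/10)
total length: 611/20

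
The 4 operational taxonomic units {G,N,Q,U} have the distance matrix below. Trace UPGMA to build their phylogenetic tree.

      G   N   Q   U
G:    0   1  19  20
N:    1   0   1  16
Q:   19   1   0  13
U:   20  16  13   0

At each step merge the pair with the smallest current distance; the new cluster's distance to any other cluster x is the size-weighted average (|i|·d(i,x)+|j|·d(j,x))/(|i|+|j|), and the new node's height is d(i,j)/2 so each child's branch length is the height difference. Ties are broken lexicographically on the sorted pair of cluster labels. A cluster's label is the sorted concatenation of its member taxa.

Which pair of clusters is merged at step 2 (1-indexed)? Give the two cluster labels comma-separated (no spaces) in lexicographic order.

iteration 1: select G,N (d=1); attach at lengths (1/2, 1/2); label the merged cluster GN
  updated: d(GN,Q)=10, d(GN,U)=18
iteration 2: select GN,Q (d=10); attach at lengths (9/2, 5); label the merged cluster GNQ
  updated: d(GNQ,U)=49/3
iteration 3: select GNQ,U (d=49/3); attach at lengths (19/6, 49/6); label the merged cluster GNQU
final tree: (((G:1/2,N:1/2):9/2,Q:5):19/6,U:49/6)
total length: 131/6

GN,Q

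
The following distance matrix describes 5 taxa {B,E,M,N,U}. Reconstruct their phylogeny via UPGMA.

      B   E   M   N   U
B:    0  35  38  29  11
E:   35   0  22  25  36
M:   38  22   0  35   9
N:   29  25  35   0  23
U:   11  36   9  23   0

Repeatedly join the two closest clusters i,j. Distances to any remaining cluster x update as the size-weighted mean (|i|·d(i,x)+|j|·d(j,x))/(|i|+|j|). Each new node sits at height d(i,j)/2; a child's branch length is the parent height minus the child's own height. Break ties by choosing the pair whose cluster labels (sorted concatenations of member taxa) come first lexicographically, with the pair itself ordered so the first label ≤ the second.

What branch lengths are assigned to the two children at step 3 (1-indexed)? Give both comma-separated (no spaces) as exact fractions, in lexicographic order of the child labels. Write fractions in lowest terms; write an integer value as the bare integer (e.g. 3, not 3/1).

step 1: merge (M,U) at d=9; branch lengths M→9/2, U→9/2; new cluster MU
  updated: d(B,MU)=49/2, d(E,MU)=29, d(MU,N)=29
step 2: merge (B,MU) at d=49/2; branch lengths B→49/4, MU→31/4; new cluster BMU
  updated: d(BMU,E)=31, d(BMU,N)=29
step 3: merge (E,N) at d=25; branch lengths E→25/2, N→25/2; new cluster EN
  updated: d(BMU,EN)=30
step 4: merge (BMU,EN) at d=30; branch lengths BMU→11/4, EN→5/2; new cluster BEMNU
final tree: ((B:49/4,(M:9/2,U:9/2):31/4):11/4,(E:25/2,N:25/2):5/2)
total length: 237/4

25/2,25/2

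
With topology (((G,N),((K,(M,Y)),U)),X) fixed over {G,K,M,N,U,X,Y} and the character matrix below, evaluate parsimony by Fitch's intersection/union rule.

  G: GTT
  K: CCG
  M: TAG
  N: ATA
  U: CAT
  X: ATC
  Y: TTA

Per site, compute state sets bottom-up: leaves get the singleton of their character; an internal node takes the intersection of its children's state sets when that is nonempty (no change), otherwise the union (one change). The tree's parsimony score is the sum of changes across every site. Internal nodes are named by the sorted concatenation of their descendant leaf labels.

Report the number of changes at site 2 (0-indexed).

4

site 0, node GN: G={G} ∪ N={A} → {A,G} (+1)
site 0, node MY: M={T} ∩ Y={T} → {T} (+0)
site 0, node KMY: K={C} ∪ MY={T} → {C,T} (+1)
site 0, node KMUY: KMY={C,T} ∩ U={C} → {C} (+0)
site 0, node GKMNUY: GN={A,G} ∪ KMUY={C} → {A,C,G} (+1)
site 0, node GKMNUXY: GKMNUY={A,C,G} ∩ X={A} → {A} (+0)
site 1, node GN: G={T} ∩ N={T} → {T} (+0)
site 1, node MY: M={A} ∪ Y={T} → {A,T} (+1)
site 1, node KMY: K={C} ∪ MY={A,T} → {A,C,T} (+1)
site 1, node KMUY: KMY={A,C,T} ∩ U={A} → {A} (+0)
site 1, node GKMNUY: GN={T} ∪ KMUY={A} → {A,T} (+1)
site 1, node GKMNUXY: GKMNUY={A,T} ∩ X={T} → {T} (+0)
site 2, node GN: G={T} ∪ N={A} → {A,T} (+1)
site 2, node MY: M={G} ∪ Y={A} → {A,G} (+1)
site 2, node KMY: K={G} ∩ MY={A,G} → {G} (+0)
site 2, node KMUY: KMY={G} ∪ U={T} → {G,T} (+1)
site 2, node GKMNUY: GN={A,T} ∩ KMUY={G,T} → {T} (+0)
site 2, node GKMNUXY: GKMNUY={T} ∪ X={C} → {C,T} (+1)
per-site changes: [3, 3, 4]; total = 10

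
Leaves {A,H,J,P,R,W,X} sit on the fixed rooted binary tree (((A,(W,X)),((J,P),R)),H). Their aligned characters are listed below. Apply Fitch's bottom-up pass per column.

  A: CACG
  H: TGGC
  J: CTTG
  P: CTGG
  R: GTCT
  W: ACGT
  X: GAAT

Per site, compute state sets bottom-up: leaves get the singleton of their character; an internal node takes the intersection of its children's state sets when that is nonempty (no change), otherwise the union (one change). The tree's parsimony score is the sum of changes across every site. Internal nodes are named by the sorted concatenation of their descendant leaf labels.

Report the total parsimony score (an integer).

[col 0] WX: children W:{A}, X:{G} ∪→ {A,G}; cost 1
[col 0] AWX: children A:{C}, WX:{A,G} ∪→ {A,C,G}; cost 1
[col 0] JP: children J:{C}, P:{C} ∩→ {C}; cost 0
[col 0] JPR: children JP:{C}, R:{G} ∪→ {C,G}; cost 1
[col 0] AJPRWX: children AWX:{A,C,G}, JPR:{C,G} ∩→ {C,G}; cost 0
[col 0] AHJPRWX: children AJPRWX:{C,G}, H:{T} ∪→ {C,G,T}; cost 1
[col 1] WX: children W:{C}, X:{A} ∪→ {A,C}; cost 1
[col 1] AWX: children A:{A}, WX:{A,C} ∩→ {A}; cost 0
[col 1] JP: children J:{T}, P:{T} ∩→ {T}; cost 0
[col 1] JPR: children JP:{T}, R:{T} ∩→ {T}; cost 0
[col 1] AJPRWX: children AWX:{A}, JPR:{T} ∪→ {A,T}; cost 1
[col 1] AHJPRWX: children AJPRWX:{A,T}, H:{G} ∪→ {A,G,T}; cost 1
[col 2] WX: children W:{G}, X:{A} ∪→ {A,G}; cost 1
[col 2] AWX: children A:{C}, WX:{A,G} ∪→ {A,C,G}; cost 1
[col 2] JP: children J:{T}, P:{G} ∪→ {G,T}; cost 1
[col 2] JPR: children JP:{G,T}, R:{C} ∪→ {C,G,T}; cost 1
[col 2] AJPRWX: children AWX:{A,C,G}, JPR:{C,G,T} ∩→ {C,G}; cost 0
[col 2] AHJPRWX: children AJPRWX:{C,G}, H:{G} ∩→ {G}; cost 0
[col 3] WX: children W:{T}, X:{T} ∩→ {T}; cost 0
[col 3] AWX: children A:{G}, WX:{T} ∪→ {G,T}; cost 1
[col 3] JP: children J:{G}, P:{G} ∩→ {G}; cost 0
[col 3] JPR: children JP:{G}, R:{T} ∪→ {G,T}; cost 1
[col 3] AJPRWX: children AWX:{G,T}, JPR:{G,T} ∩→ {G,T}; cost 0
[col 3] AHJPRWX: children AJPRWX:{G,T}, H:{C} ∪→ {C,G,T}; cost 1
per-site changes: [4, 3, 4, 3]; total = 14

14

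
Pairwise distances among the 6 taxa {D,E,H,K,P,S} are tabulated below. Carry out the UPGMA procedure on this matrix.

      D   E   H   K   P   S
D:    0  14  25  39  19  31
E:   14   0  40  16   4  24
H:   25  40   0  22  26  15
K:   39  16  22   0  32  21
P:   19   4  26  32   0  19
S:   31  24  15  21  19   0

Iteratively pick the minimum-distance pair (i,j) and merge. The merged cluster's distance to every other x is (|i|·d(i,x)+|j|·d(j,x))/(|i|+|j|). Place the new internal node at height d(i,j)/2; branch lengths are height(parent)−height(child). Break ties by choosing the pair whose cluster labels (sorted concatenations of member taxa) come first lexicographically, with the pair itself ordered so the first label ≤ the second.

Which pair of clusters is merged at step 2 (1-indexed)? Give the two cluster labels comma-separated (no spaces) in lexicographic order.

step 1: merge (E,P) at d=4; branch lengths E→2, P→2; new cluster EP
  updated: d(D,EP)=33/2, d(EP,H)=33, d(EP,K)=24, d(EP,S)=43/2
step 2: merge (H,S) at d=15; branch lengths H→15/2, S→15/2; new cluster HS
  updated: d(D,HS)=28, d(EP,HS)=109/4, d(HS,K)=43/2
step 3: merge (D,EP) at d=33/2; branch lengths D→33/4, EP→25/4; new cluster DEP
  updated: d(DEP,HS)=55/2, d(DEP,K)=29
step 4: merge (HS,K) at d=43/2; branch lengths HS→13/4, K→43/4; new cluster HKS
  updated: d(DEP,HKS)=28
step 5: merge (DEP,HKS) at d=28; branch lengths DEP→23/4, HKS→13/4; new cluster DEHKPS
final tree: ((D:33/4,(E:2,P:2):25/4):23/4,((H:15/2,S:15/2):13/4,K:43/4):13/4)
total length: 113/2

H,S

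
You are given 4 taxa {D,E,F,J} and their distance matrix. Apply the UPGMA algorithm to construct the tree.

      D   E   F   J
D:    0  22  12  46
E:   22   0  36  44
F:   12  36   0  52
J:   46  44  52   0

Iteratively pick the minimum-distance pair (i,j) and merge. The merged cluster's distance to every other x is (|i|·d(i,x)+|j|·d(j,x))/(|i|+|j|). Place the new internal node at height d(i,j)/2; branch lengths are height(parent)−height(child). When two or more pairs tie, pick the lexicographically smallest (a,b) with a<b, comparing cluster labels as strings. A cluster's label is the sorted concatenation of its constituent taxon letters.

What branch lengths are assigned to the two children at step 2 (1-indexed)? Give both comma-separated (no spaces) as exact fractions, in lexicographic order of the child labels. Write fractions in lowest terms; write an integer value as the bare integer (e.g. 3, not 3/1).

iteration 1: select D,F (d=12); attach at lengths (6, 6); label the merged cluster DF
  updated: d(DF,E)=29, d(DF,J)=49
iteration 2: select DF,E (d=29); attach at lengths (17/2, 29/2); label the merged cluster DEF
  updated: d(DEF,J)=142/3
iteration 3: select DEF,J (d=142/3); attach at lengths (55/6, 71/3); label the merged cluster DEFJ
final tree: (((D:6,F:6):17/2,E:29/2):55/6,J:71/3)
total length: 407/6

17/2,29/2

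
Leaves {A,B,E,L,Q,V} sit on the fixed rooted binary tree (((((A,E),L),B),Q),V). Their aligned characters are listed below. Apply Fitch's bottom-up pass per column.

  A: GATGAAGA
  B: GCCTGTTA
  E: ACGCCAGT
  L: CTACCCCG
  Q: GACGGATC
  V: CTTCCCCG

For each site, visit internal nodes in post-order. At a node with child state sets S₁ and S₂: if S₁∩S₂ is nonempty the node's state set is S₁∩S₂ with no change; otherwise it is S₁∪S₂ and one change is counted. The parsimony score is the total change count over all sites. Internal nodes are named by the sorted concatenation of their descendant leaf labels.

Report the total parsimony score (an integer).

AE@0: {G} ∪ {A} = {A,G} (union, +1)
AEL@0: {A,G} ∪ {C} = {A,C,G} (union, +1)
ABEL@0: {A,C,G} ∩ {G} = {G} (intersection, +0)
ABELQ@0: {G} ∩ {G} = {G} (intersection, +0)
ABELQV@0: {G} ∪ {C} = {C,G} (union, +1)
AE@1: {A} ∪ {C} = {A,C} (union, +1)
AEL@1: {A,C} ∪ {T} = {A,C,T} (union, +1)
ABEL@1: {A,C,T} ∩ {C} = {C} (intersection, +0)
ABELQ@1: {C} ∪ {A} = {A,C} (union, +1)
ABELQV@1: {A,C} ∪ {T} = {A,C,T} (union, +1)
AE@2: {T} ∪ {G} = {G,T} (union, +1)
AEL@2: {G,T} ∪ {A} = {A,G,T} (union, +1)
ABEL@2: {A,G,T} ∪ {C} = {A,C,G,T} (union, +1)
ABELQ@2: {A,C,G,T} ∩ {C} = {C} (intersection, +0)
ABELQV@2: {C} ∪ {T} = {C,T} (union, +1)
AE@3: {G} ∪ {C} = {C,G} (union, +1)
AEL@3: {C,G} ∩ {C} = {C} (intersection, +0)
ABEL@3: {C} ∪ {T} = {C,T} (union, +1)
ABELQ@3: {C,T} ∪ {G} = {C,G,T} (union, +1)
ABELQV@3: {C,G,T} ∩ {C} = {C} (intersection, +0)
AE@4: {A} ∪ {C} = {A,C} (union, +1)
AEL@4: {A,C} ∩ {C} = {C} (intersection, +0)
ABEL@4: {C} ∪ {G} = {C,G} (union, +1)
ABELQ@4: {C,G} ∩ {G} = {G} (intersection, +0)
ABELQV@4: {G} ∪ {C} = {C,G} (union, +1)
AE@5: {A} ∩ {A} = {A} (intersection, +0)
AEL@5: {A} ∪ {C} = {A,C} (union, +1)
ABEL@5: {A,C} ∪ {T} = {A,C,T} (union, +1)
ABELQ@5: {A,C,T} ∩ {A} = {A} (intersection, +0)
ABELQV@5: {A} ∪ {C} = {A,C} (union, +1)
AE@6: {G} ∩ {G} = {G} (intersection, +0)
AEL@6: {G} ∪ {C} = {C,G} (union, +1)
ABEL@6: {C,G} ∪ {T} = {C,G,T} (union, +1)
ABELQ@6: {C,G,T} ∩ {T} = {T} (intersection, +0)
ABELQV@6: {T} ∪ {C} = {C,T} (union, +1)
AE@7: {A} ∪ {T} = {A,T} (union, +1)
AEL@7: {A,T} ∪ {G} = {A,G,T} (union, +1)
ABEL@7: {A,G,T} ∩ {A} = {A} (intersection, +0)
ABELQ@7: {A} ∪ {C} = {A,C} (union, +1)
ABELQV@7: {A,C} ∪ {G} = {A,C,G} (union, +1)
per-site changes: [3, 4, 4, 3, 3, 3, 3, 4]; total = 27

27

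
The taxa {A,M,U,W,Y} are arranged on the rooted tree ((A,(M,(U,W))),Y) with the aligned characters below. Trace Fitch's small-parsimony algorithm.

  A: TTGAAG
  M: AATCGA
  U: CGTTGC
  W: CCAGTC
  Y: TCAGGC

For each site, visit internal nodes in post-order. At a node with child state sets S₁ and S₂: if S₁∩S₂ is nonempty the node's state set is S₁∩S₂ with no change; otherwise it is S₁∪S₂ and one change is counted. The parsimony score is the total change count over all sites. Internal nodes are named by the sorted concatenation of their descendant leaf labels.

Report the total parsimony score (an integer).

[col 0] UW: children U:{C}, W:{C} ∩→ {C}; cost 0
[col 0] MUW: children M:{A}, UW:{C} ∪→ {A,C}; cost 1
[col 0] AMUW: children A:{T}, MUW:{A,C} ∪→ {A,C,T}; cost 1
[col 0] AMUWY: children AMUW:{A,C,T}, Y:{T} ∩→ {T}; cost 0
[col 1] UW: children U:{G}, W:{C} ∪→ {C,G}; cost 1
[col 1] MUW: children M:{A}, UW:{C,G} ∪→ {A,C,G}; cost 1
[col 1] AMUW: children A:{T}, MUW:{A,C,G} ∪→ {A,C,G,T}; cost 1
[col 1] AMUWY: children AMUW:{A,C,G,T}, Y:{C} ∩→ {C}; cost 0
[col 2] UW: children U:{T}, W:{A} ∪→ {A,T}; cost 1
[col 2] MUW: children M:{T}, UW:{A,T} ∩→ {T}; cost 0
[col 2] AMUW: children A:{G}, MUW:{T} ∪→ {G,T}; cost 1
[col 2] AMUWY: children AMUW:{G,T}, Y:{A} ∪→ {A,G,T}; cost 1
[col 3] UW: children U:{T}, W:{G} ∪→ {G,T}; cost 1
[col 3] MUW: children M:{C}, UW:{G,T} ∪→ {C,G,T}; cost 1
[col 3] AMUW: children A:{A}, MUW:{C,G,T} ∪→ {A,C,G,T}; cost 1
[col 3] AMUWY: children AMUW:{A,C,G,T}, Y:{G} ∩→ {G}; cost 0
[col 4] UW: children U:{G}, W:{T} ∪→ {G,T}; cost 1
[col 4] MUW: children M:{G}, UW:{G,T} ∩→ {G}; cost 0
[col 4] AMUW: children A:{A}, MUW:{G} ∪→ {A,G}; cost 1
[col 4] AMUWY: children AMUW:{A,G}, Y:{G} ∩→ {G}; cost 0
[col 5] UW: children U:{C}, W:{C} ∩→ {C}; cost 0
[col 5] MUW: children M:{A}, UW:{C} ∪→ {A,C}; cost 1
[col 5] AMUW: children A:{G}, MUW:{A,C} ∪→ {A,C,G}; cost 1
[col 5] AMUWY: children AMUW:{A,C,G}, Y:{C} ∩→ {C}; cost 0
per-site changes: [2, 3, 3, 3, 2, 2]; total = 15

15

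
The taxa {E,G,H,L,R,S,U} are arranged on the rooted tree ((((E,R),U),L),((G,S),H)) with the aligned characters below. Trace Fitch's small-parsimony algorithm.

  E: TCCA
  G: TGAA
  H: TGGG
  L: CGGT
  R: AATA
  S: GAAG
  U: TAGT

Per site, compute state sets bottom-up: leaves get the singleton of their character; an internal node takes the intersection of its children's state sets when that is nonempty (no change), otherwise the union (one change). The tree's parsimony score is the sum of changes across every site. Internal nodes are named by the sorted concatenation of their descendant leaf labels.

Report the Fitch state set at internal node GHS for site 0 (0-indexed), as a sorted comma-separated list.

site 0, node ER: E={T} ∪ R={A} → {A,T} (+1)
site 0, node ERU: ER={A,T} ∩ U={T} → {T} (+0)
site 0, node ELRU: ERU={T} ∪ L={C} → {C,T} (+1)
site 0, node GS: G={T} ∪ S={G} → {G,T} (+1)
site 0, node GHS: GS={G,T} ∩ H={T} → {T} (+0)
site 0, node EGHLRSU: ELRU={C,T} ∩ GHS={T} → {T} (+0)
site 1, node ER: E={C} ∪ R={A} → {A,C} (+1)
site 1, node ERU: ER={A,C} ∩ U={A} → {A} (+0)
site 1, node ELRU: ERU={A} ∪ L={G} → {A,G} (+1)
site 1, node GS: G={G} ∪ S={A} → {A,G} (+1)
site 1, node GHS: GS={A,G} ∩ H={G} → {G} (+0)
site 1, node EGHLRSU: ELRU={A,G} ∩ GHS={G} → {G} (+0)
site 2, node ER: E={C} ∪ R={T} → {C,T} (+1)
site 2, node ERU: ER={C,T} ∪ U={G} → {C,G,T} (+1)
site 2, node ELRU: ERU={C,G,T} ∩ L={G} → {G} (+0)
site 2, node GS: G={A} ∩ S={A} → {A} (+0)
site 2, node GHS: GS={A} ∪ H={G} → {A,G} (+1)
site 2, node EGHLRSU: ELRU={G} ∩ GHS={A,G} → {G} (+0)
site 3, node ER: E={A} ∩ R={A} → {A} (+0)
site 3, node ERU: ER={A} ∪ U={T} → {A,T} (+1)
site 3, node ELRU: ERU={A,T} ∩ L={T} → {T} (+0)
site 3, node GS: G={A} ∪ S={G} → {A,G} (+1)
site 3, node GHS: GS={A,G} ∩ H={G} → {G} (+0)
site 3, node EGHLRSU: ELRU={T} ∪ GHS={G} → {G,T} (+1)
per-site changes: [3, 3, 3, 3]; total = 12

T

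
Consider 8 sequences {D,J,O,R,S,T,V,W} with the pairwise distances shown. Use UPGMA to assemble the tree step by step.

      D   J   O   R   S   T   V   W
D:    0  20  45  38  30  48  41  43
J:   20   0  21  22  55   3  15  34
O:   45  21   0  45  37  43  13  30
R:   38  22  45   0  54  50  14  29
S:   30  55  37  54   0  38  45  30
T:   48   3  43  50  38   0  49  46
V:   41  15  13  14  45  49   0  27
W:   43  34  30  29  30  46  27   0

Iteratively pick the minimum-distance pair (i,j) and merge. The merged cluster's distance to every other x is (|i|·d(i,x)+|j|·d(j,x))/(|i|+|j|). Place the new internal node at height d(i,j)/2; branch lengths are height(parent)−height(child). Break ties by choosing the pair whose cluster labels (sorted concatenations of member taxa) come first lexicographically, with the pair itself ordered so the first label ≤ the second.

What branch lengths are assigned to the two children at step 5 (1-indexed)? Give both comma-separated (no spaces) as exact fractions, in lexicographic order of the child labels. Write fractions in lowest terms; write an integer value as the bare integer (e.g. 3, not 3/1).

15,15

1. join J+T (d=3) ⇒ JT; edges |J|=3/2, |T|=3/2
  updated: d(D,JT)=34, d(JT,O)=32, d(JT,R)=36, d(JT,S)=93/2, d(JT,V)=32, d(JT,W)=40
2. join O+V (d=13) ⇒ OV; edges |O|=13/2, |V|=13/2
  updated: d(D,OV)=43, d(JT,OV)=32, d(OV,R)=59/2, d(OV,S)=41, d(OV,W)=57/2
3. join OV+W (d=57/2) ⇒ OVW; edges |OV|=31/4, |W|=57/4
  updated: d(D,OVW)=43, d(JT,OVW)=104/3, d(OVW,R)=88/3, d(OVW,S)=112/3
4. join OVW+R (d=88/3) ⇒ ORVW; edges |OVW|=5/12, |R|=44/3
  updated: d(D,ORVW)=167/4, d(JT,ORVW)=35, d(ORVW,S)=83/2
5. join D+S (d=30) ⇒ DS; edges |D|=15, |S|=15
  updated: d(DS,JT)=161/4, d(DS,ORVW)=333/8
6. join JT+ORVW (d=35) ⇒ JORTVW; edges |JT|=16, |ORVW|=17/6
  updated: d(DS,JORTVW)=247/6
7. join DS+JORTVW (d=247/6) ⇒ DJORSTVW; edges |DS|=67/12, |JORTVW|=37/12
final tree: ((D:15,S:15):67/12,((J:3/2,T:3/2):16,(((O:13/2,V:13/2):31/4,W:57/4):5/12,R:44/3):17/6):37/12)
total length: 1327/12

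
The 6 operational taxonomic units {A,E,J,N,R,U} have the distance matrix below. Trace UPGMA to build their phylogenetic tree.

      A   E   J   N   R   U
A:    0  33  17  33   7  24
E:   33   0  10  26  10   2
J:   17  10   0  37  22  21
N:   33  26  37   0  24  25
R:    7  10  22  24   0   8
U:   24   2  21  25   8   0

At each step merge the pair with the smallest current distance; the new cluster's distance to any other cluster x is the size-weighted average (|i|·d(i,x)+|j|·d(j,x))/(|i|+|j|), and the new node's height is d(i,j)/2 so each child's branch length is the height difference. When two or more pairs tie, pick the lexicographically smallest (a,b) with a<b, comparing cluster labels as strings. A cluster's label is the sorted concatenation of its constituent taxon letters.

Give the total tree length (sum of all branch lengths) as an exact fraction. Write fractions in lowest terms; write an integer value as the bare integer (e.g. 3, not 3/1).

1. join E+U (d=2) ⇒ EU; edges |E|=1, |U|=1
  updated: d(A,EU)=57/2, d(EU,J)=31/2, d(EU,N)=51/2, d(EU,R)=9
2. join A+R (d=7) ⇒ AR; edges |A|=7/2, |R|=7/2
  updated: d(AR,EU)=75/4, d(AR,J)=39/2, d(AR,N)=57/2
3. join EU+J (d=31/2) ⇒ EJU; edges |EU|=27/4, |J|=31/4
  updated: d(AR,EJU)=19, d(EJU,N)=88/3
4. join AR+EJU (d=19) ⇒ AEJRU; edges |AR|=6, |EJU|=7/4
  updated: d(AEJRU,N)=29
5. join AEJRU+N (d=29) ⇒ AEJNRU; edges |AEJRU|=5, |N|=29/2
final tree: (((A:7/2,R:7/2):6,((E:1,U:1):27/4,J:31/4):7/4):5,N:29/2)
total length: 203/4

203/4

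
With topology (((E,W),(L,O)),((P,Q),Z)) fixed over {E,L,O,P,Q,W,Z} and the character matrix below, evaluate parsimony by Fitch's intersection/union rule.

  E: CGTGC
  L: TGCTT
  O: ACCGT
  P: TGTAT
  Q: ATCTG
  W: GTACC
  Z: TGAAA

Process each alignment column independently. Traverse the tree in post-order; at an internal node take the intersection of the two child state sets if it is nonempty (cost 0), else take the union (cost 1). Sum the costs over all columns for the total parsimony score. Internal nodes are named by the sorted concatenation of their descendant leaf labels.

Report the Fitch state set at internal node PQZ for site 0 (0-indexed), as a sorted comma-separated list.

T

EW@0: {C} ∪ {G} = {C,G} (union, +1)
LO@0: {T} ∪ {A} = {A,T} (union, +1)
ELOW@0: {C,G} ∪ {A,T} = {A,C,G,T} (union, +1)
PQ@0: {T} ∪ {A} = {A,T} (union, +1)
PQZ@0: {A,T} ∩ {T} = {T} (intersection, +0)
ELOPQWZ@0: {A,C,G,T} ∩ {T} = {T} (intersection, +0)
EW@1: {G} ∪ {T} = {G,T} (union, +1)
LO@1: {G} ∪ {C} = {C,G} (union, +1)
ELOW@1: {G,T} ∩ {C,G} = {G} (intersection, +0)
PQ@1: {G} ∪ {T} = {G,T} (union, +1)
PQZ@1: {G,T} ∩ {G} = {G} (intersection, +0)
ELOPQWZ@1: {G} ∩ {G} = {G} (intersection, +0)
EW@2: {T} ∪ {A} = {A,T} (union, +1)
LO@2: {C} ∩ {C} = {C} (intersection, +0)
ELOW@2: {A,T} ∪ {C} = {A,C,T} (union, +1)
PQ@2: {T} ∪ {C} = {C,T} (union, +1)
PQZ@2: {C,T} ∪ {A} = {A,C,T} (union, +1)
ELOPQWZ@2: {A,C,T} ∩ {A,C,T} = {A,C,T} (intersection, +0)
EW@3: {G} ∪ {C} = {C,G} (union, +1)
LO@3: {T} ∪ {G} = {G,T} (union, +1)
ELOW@3: {C,G} ∩ {G,T} = {G} (intersection, +0)
PQ@3: {A} ∪ {T} = {A,T} (union, +1)
PQZ@3: {A,T} ∩ {A} = {A} (intersection, +0)
ELOPQWZ@3: {G} ∪ {A} = {A,G} (union, +1)
EW@4: {C} ∩ {C} = {C} (intersection, +0)
LO@4: {T} ∩ {T} = {T} (intersection, +0)
ELOW@4: {C} ∪ {T} = {C,T} (union, +1)
PQ@4: {T} ∪ {G} = {G,T} (union, +1)
PQZ@4: {G,T} ∪ {A} = {A,G,T} (union, +1)
ELOPQWZ@4: {C,T} ∩ {A,G,T} = {T} (intersection, +0)
per-site changes: [4, 3, 4, 4, 3]; total = 18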